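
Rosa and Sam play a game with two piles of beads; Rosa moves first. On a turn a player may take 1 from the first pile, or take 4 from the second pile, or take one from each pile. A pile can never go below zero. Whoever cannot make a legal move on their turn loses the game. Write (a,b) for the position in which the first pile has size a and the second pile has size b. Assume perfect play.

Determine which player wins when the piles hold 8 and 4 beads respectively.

Rosa wins.

Compute win/loss labels from the base case upward. A position with no move is L. Any other position is W if it can reach an L in one move, else L.
No move ever increases a pile, so every position that can arise here has a ≤ 8 and b ≤ 4; it is enough to label the cells with 0 ≤ a ≤ 8 and 0 ≤ b ≤ 4.
Every move lowers a or b (never raises either), so fill the grid row by row in increasing a, and left to right within a row: each cell's successors are then already labelled.
      b=0  b=1  b=2  b=3  b=4
a=0:    L    L    L    L    W
a=1:    W    W    W    W    W
a=2:    L    L    L    L    W
a=3:    W    W    W    W    W
a=4:    L    L    L    L    W
a=5:    W    W    W    W    W
a=6:    L    L    L    L    W
a=7:    W    W    W    W    W
a=8:    L    L    L    L    W
Cells with no legal move (terminal, hence L): (0,0), (0,1), (0,2), (0,3).
The remaining L cells, each justified by listing all of its moves:
(2,0): L (sole option (1,0)(W) is W)
(2,1): L (options (1,1)(W), (1,0)(W) are all W)
(2,2): L (options (1,2)(W), (1,1)(W) are all W)
(2,3): L (options (1,3)(W), (1,2)(W) are all W)
(4,0): L (sole option (3,0)(W) is W)
(4,1): L (options (3,1)(W), (3,0)(W) are all W)
(4,2): L (options (3,2)(W), (3,1)(W) are all W)
(4,3): L (options (3,3)(W), (3,2)(W) are all W)
(6,0): L (sole option (5,0)(W) is W)
(6,1): L (options (5,1)(W), (5,0)(W) are all W)
(6,2): L (options (5,2)(W), (5,1)(W) are all W)
(6,3): L (options (5,3)(W), (5,2)(W) are all W)
(8,0): L (sole option (7,0)(W) is W)
(8,1): L (options (7,1)(W), (7,0)(W) are all W)
(8,2): L (options (7,2)(W), (7,1)(W) are all W)
(8,3): L (options (7,3)(W), (7,2)(W) are all W)
Every other cell has at least one move into one of the L cells above, so it is W.
From (8,4) Rosa can move to (8,0), reaching an L position.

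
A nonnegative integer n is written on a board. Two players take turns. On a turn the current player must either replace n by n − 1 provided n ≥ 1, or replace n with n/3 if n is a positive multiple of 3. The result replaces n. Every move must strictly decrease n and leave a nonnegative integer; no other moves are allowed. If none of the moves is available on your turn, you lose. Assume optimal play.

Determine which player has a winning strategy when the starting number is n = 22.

The second player wins.

Positions with no move are L. A position that does have a move is losing for the player to move precisely when every available move leads to a winning position for the opponent. Fill in the labels:
n=0: no move → L
n=1: →0(L), so W
n=2: →1(W) only, which is W, so L
n=3: →2(L), so W
n=4: →3(W) only, which is W, so L
n=5: →4(L), so W
n=6: →2(L), so W
n=7: →6(W) only, which is W, so L
n=8: →7(L), so W
n=9: →3(W), 8(W) — all W, so L
n=10: →9(L), so W
n=11: →10(W) only, which is W, so L
n=12: →4(L), so W
n=13: →12(W) only, which is W, so L
n=14: →13(L), so W
n=15: →5(W), 14(W) — all W, so L
n=16: →15(L), so W
n=17: →16(W) only, which is W, so L
n=18: →17(L), so W
n=19: →18(W) only, which is W, so L
n=20: →19(L), so W
n=21: →7(L), so W
n=22: →21(W) only, which is W, so L
The starting position 22 is L: whatever the player to move does, the opponent receives a W position.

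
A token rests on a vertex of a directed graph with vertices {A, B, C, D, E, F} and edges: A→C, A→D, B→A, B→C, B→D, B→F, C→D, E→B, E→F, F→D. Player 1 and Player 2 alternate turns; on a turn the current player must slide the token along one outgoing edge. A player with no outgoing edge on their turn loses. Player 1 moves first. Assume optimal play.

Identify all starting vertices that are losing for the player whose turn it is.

D, E

Work bottom-up. With no move the player to move loses. Otherwise the position is W if at least one move leads to an L position for the opponent, and L if every move leads to a W.
Every edge goes from a vertex to one that appears earlier in the order D, C, A, F, B, E, so processing vertices in that order labels each vertex after all of its successors.
D: no outgoing edge → L
C: reaches L-position D → W
A: reaches L-position D → W
F: reaches L-position D → W
B: reaches L-position D → W
E: only reaches B(W), F(W), all W → L
The losing starting vertices are exactly the entries labelled L in this table (2 of them).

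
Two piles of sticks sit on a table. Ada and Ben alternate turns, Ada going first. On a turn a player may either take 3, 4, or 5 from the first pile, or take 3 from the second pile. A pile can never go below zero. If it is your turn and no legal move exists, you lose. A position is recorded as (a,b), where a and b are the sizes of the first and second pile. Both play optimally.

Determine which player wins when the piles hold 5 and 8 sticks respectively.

Ada wins.

Positions with no move are L. A position that does have a move is losing for the player to move precisely when every available move leads to a winning position for the opponent. Fill in the labels:
No move ever increases a pile, so every position that can arise here has a ≤ 5 and b ≤ 8; it is enough to label the cells with 0 ≤ a ≤ 5 and 0 ≤ b ≤ 8.
Every move lowers a or b (never raises either), so fill the grid row by row in increasing a, and left to right within a row: each cell's successors are then already labelled.
      b=0  b=1  b=2  b=3  b=4  b=5  b=6  b=7  b=8
a=0:    L    L    L    W    W    W    L    L    L
a=1:    L    L    L    W    W    W    L    L    L
a=2:    L    L    L    W    W    W    L    L    L
a=3:    W    W    W    L    L    L    W    W    W
a=4:    W    W    W    L    L    L    W    W    W
a=5:    W    W    W    L    L    L    W    W    W
Cells with no legal move (terminal, hence L): (0,0), (0,1), (0,2), (1,0), (1,1), (1,2), (2,0), (2,1), (2,2).
The remaining L cells, each justified by listing all of its moves:
(0,6): L (sole option (0,3)(W) is W)
(0,7): L (sole option (0,4)(W) is W)
(0,8): L (sole option (0,5)(W) is W)
(1,6): L (sole option (1,3)(W) is W)
(1,7): L (sole option (1,4)(W) is W)
(1,8): L (sole option (1,5)(W) is W)
(2,6): L (sole option (2,3)(W) is W)
(2,7): L (sole option (2,4)(W) is W)
(2,8): L (sole option (2,5)(W) is W)
(3,3): L (options (0,3)(W), (3,0)(W) are all W)
(3,4): L (options (0,4)(W), (3,1)(W) are all W)
(3,5): L (options (0,5)(W), (3,2)(W) are all W)
(4,3): L (options (1,3)(W), (0,3)(W), (4,0)(W) are all W)
(4,4): L (options (1,4)(W), (0,4)(W), (4,1)(W) are all W)
(4,5): L (options (1,5)(W), (0,5)(W), (4,2)(W) are all W)
(5,3): L (options (2,3)(W), (1,3)(W), (0,3)(W), (5,0)(W) are all W)
(5,4): L (options (2,4)(W), (1,4)(W), (0,4)(W), (5,1)(W) are all W)
(5,5): L (options (2,5)(W), (1,5)(W), (0,5)(W), (5,2)(W) are all W)
Every other cell has at least one move into one of the L cells above, so it is W.
The starting position (5,8) is W: Ada should move to (2,8), handing over an L position.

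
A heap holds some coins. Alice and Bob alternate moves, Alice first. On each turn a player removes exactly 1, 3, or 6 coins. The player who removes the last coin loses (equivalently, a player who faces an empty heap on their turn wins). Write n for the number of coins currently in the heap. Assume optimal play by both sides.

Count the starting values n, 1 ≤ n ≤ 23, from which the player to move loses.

9

Work bottom-up. With no move the player to move wins. Otherwise the position is W if at least one move leads to an L position for the opponent, and L if every move leads to a W.
n=0: no move; the opponent has just taken the last coin and therefore loses → W
n=1: →0(W) only, which is W, so L
n=2: →1(L), so W
n=3: →2(W), 0(W) — all W, so L
n=4: →3(L), so W
n=5: →4(W), 2(W) — all W, so L
n=6: →5(L), so W
n=7: →1(L), so W
n=8: →5(L), so W
n=9: →3(L), so W
n=10: →9(W), 7(W), 4(W) — all W, so L
n=11: →10(L), so W
n=12: →11(W), 9(W), 6(W) — all W, so L
n=13: →12(L), so W
n=14: →13(W), 11(W), 8(W) — all W, so L
n=15: →14(L), so W
n=16: →10(L), so W
n=17: →14(L), so W
n=18: →12(L), so W
n=19: →18(W), 16(W), 13(W) — all W, so L
n=20: →19(L), so W
n=21: →20(W), 18(W), 15(W) — all W, so L
n=22: →21(L), so W
n=23: →22(W), 20(W), 17(W) — all W, so L
L entries with 1 ≤ n ≤ 23 (the range starts at n=1): n = 1, 3, 5, 10, 12, 14, 19, 21, 23; that makes 9.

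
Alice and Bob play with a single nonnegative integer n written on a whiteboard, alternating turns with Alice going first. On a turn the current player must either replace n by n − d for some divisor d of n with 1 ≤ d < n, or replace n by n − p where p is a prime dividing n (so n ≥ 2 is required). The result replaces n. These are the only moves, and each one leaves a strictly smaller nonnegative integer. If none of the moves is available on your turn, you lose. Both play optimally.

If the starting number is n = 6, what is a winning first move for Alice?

Move to 4.

Positions with no move are L. A position that does have a move is losing for the player to move precisely when every available move leads to a winning position for the opponent. Fill in the labels:
n=0: no move → L
n=1: no move → L
n=2: W (go to 0, an L position)
n=3: W (go to 0, an L position)
n=4: L (options 2(W), 3(W) are all W)
n=5: W (go to 0, an L position)
n=6: W (go to 4, an L position)
From 6, the L positions reachable in one move are: 4.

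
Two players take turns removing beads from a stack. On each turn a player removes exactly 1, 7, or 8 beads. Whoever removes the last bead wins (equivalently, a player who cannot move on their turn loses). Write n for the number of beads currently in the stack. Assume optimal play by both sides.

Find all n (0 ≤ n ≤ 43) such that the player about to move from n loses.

0, 2, 4, 6, 15, 17, 19, 21, 30, 32, 34, 36

Classify positions by backward induction: terminal positions (no move available) are L. From any other position, the mover wins iff some move reaches an L.
n=0: no move → L
n=1: can move to 0, which is L ⇒ W
n=2: the only move is to 1(W), a W ⇒ L
n=3: can move to 2, which is L ⇒ W
n=4: the only move is to 3(W), a W ⇒ L
n=5: can move to 4, which is L ⇒ W
n=6: the only move is to 5(W), a W ⇒ L
n=7: can move to 6, which is L ⇒ W
n=8: can move to 0, which is L ⇒ W
n=9: can move to 2, which is L ⇒ W
n=10: can move to 2, which is L ⇒ W
n=11: can move to 4, which is L ⇒ W
n=12: can move to 4, which is L ⇒ W
n=13: can move to 6, which is L ⇒ W
n=14: can move to 6, which is L ⇒ W
n=15: moves to 14(W), 8(W), 7(W); every one is W ⇒ L
n=16: can move to 15, which is L ⇒ W
n=17: moves to 16(W), 10(W), 9(W); every one is W ⇒ L
n=18: can move to 17, which is L ⇒ W
n=19: moves to 18(W), 12(W), 11(W); every one is W ⇒ L
n=20: can move to 19, which is L ⇒ W
n=21: moves to 20(W), 14(W), 13(W); every one is W ⇒ L
n=22: can move to 21, which is L ⇒ W
n=23: can move to 15, which is L ⇒ W
n=24: can move to 17, which is L ⇒ W
n=25: can move to 17, which is L ⇒ W
n=26: can move to 19, which is L ⇒ W
n=27: can move to 19, which is L ⇒ W
n=28: can move to 21, which is L ⇒ W
n=29: can move to 21, which is L ⇒ W
n=30: moves to 29(W), 23(W), 22(W); every one is W ⇒ L
n=31: can move to 30, which is L ⇒ W
n=32: moves to 31(W), 25(W), 24(W); every one is W ⇒ L
n=33: can move to 32, which is L ⇒ W
n=34: moves to 33(W), 27(W), 26(W); every one is W ⇒ L
n=35: can move to 34, which is L ⇒ W
n=36: moves to 35(W), 29(W), 28(W); every one is W ⇒ L
n=37: can move to 36, which is L ⇒ W
n=38: can move to 30, which is L ⇒ W
n=39: can move to 32, which is L ⇒ W
n=40: can move to 32, which is L ⇒ W
n=41: can move to 34, which is L ⇒ W
n=42: can move to 34, which is L ⇒ W
n=43: can move to 36, which is L ⇒ W
The losing starting values of n are exactly the entries labelled L in this table (12 of them).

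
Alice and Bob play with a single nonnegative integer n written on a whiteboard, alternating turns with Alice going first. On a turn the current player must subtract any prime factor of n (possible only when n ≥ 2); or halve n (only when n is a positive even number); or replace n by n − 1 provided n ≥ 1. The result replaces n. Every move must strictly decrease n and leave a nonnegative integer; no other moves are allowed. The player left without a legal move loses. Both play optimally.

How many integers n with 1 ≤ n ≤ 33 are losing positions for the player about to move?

6

Build the W/L table. Terminal = L. A non-terminal position is W if it has a move to some L; otherwise it is L.
n=0: no move → L
n=1: W (go to 0, an L position)
n=2: W (go to 0, an L position)
n=3: W (go to 0, an L position)
n=4: L (options 2(W), 3(W) are all W)
n=5: W (go to 0, an L position)
n=6: W (go to 4, an L position)
n=7: W (go to 0, an L position)
n=8: W (go to 4, an L position)
n=9: L (options 6(W), 8(W) are all W)
n=10: W (go to 9, an L position)
n=11: W (go to 0, an L position)
n=12: W (go to 9, an L position)
n=13: W (go to 0, an L position)
n=14: L (options 7(W), 12(W), 13(W) are all W)
n=15: W (go to 14, an L position)
n=16: W (go to 14, an L position)
n=17: W (go to 0, an L position)
n=18: W (go to 9, an L position)
n=19: W (go to 0, an L position)
n=20: L (options 10(W), 15(W), 18(W), 19(W) are all W)
n=21: W (go to 14, an L position)
n=22: W (go to 20, an L position)
n=23: W (go to 0, an L position)
n=24: L (options 12(W), 21(W), 22(W), 23(W) are all W)
n=25: W (go to 20, an L position)
n=26: W (go to 24, an L position)
n=27: W (go to 24, an L position)
n=28: W (go to 14, an L position)
n=29: W (go to 0, an L position)
n=30: L (options 15(W), 25(W), 27(W), 28(W), 29(W) are all W)
n=31: W (go to 0, an L position)
n=32: W (go to 30, an L position)
n=33: W (go to 30, an L position)
L entries with 1 ≤ n ≤ 33 (n=0 is outside the asked range and is not counted): n = 4, 9, 14, 20, 24, 30; that makes 6.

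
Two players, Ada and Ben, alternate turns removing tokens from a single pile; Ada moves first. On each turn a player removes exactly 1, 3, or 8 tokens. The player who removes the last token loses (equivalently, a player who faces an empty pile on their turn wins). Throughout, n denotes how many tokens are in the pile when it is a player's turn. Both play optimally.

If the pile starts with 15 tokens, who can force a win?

Ada wins.

Classify positions by backward induction: terminal positions (no move available) are W. From any other position, the mover wins iff some move reaches an L.
n=0: no move; the opponent has just taken the last token and therefore loses → W
n=1: the only move is to 0(W), a W ⇒ L
n=2: can move to 1, which is L ⇒ W
n=3: moves to 2(W), 0(W); every one is W ⇒ L
n=4: can move to 3, which is L ⇒ W
n=5: moves to 4(W), 2(W); every one is W ⇒ L
n=6: can move to 5, which is L ⇒ W
n=7: moves to 6(W), 4(W); every one is W ⇒ L
n=8: can move to 7, which is L ⇒ W
n=9: can move to 1, which is L ⇒ W
n=10: can move to 7, which is L ⇒ W
n=11: can move to 3, which is L ⇒ W
n=12: moves to 11(W), 9(W), 4(W); every one is W ⇒ L
n=13: can move to 12, which is L ⇒ W
n=14: moves to 13(W), 11(W), 6(W); every one is W ⇒ L
n=15: can move to 14, which is L ⇒ W
The starting position 15 is W: Ada should remove 1, leaving 14, handing over an L position.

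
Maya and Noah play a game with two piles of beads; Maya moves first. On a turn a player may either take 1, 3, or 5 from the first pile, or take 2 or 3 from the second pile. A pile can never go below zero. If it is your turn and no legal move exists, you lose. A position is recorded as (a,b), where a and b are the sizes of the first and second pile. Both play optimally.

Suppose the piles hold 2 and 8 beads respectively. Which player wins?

Maya wins.

Positions with no move are L. A position that does have a move is losing for the player to move precisely when every available move leads to a winning position for the opponent. Fill in the labels:
No move ever increases a pile, so every position that can arise here has a ≤ 2 and b ≤ 8; it is enough to label the cells with 0 ≤ a ≤ 2 and 0 ≤ b ≤ 8.
Every move lowers a or b (never raises either), so fill the grid row by row in increasing a, and left to right within a row: each cell's successors are then already labelled.
      b=0  b=1  b=2  b=3  b=4  b=5  b=6  b=7  b=8
a=0:    L    L    W    W    W    L    L    W    W
a=1:    W    W    L    L    W    W    W    L    L
a=2:    L    L    W    W    W    L    L    W    W
Cells with no legal move (terminal, hence L): (0,0), (0,1).
The remaining L cells, each justified by listing all of its moves:
(0,5): moves to (0,3)(W), (0,2)(W); every one is W ⇒ L
(0,6): moves to (0,4)(W), (0,3)(W); every one is W ⇒ L
(1,2): moves to (0,2)(W), (1,0)(W); every one is W ⇒ L
(1,3): moves to (0,3)(W), (1,1)(W), (1,0)(W); every one is W ⇒ L
(1,7): moves to (0,7)(W), (1,5)(W), (1,4)(W); every one is W ⇒ L
(1,8): moves to (0,8)(W), (1,6)(W), (1,5)(W); every one is W ⇒ L
(2,0): the only move is to (1,0)(W), a W ⇒ L
(2,1): the only move is to (1,1)(W), a W ⇒ L
(2,5): moves to (1,5)(W), (2,3)(W), (2,2)(W); every one is W ⇒ L
(2,6): moves to (1,6)(W), (2,4)(W), (2,3)(W); every one is W ⇒ L
Every other cell has at least one move into one of the L cells above, so it is W.
The starting position (2,8) is W: Maya should move to (1,8), handing over an L position.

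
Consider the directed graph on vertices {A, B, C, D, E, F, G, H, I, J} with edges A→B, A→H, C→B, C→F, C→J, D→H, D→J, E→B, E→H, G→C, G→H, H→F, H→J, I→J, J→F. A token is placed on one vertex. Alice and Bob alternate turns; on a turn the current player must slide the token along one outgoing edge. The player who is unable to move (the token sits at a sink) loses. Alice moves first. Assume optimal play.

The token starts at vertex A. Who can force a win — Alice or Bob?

Alice wins.

Positions with no move are L. A position that does have a move is losing for the player to move precisely when every available move leads to a winning position for the opponent. Fill in the labels:
Every edge goes from a vertex to one that appears earlier in the order F, B, J, H, C, E, D, I, G, A, so processing vertices in that order labels each vertex after all of its successors.
F: no outgoing edge → L
B: no outgoing edge → L
J: →F(L), so W
H: →F(L), so W
C: →B(L), so W
E: →B(L), so W
D: →H(W), J(W) — all W, so L
I: →J(W) only, which is W, so L
G: →C(W), H(W) — all W, so L
A: →B(L), so W
The starting position A is W: Alice should move to B, handing over an L position.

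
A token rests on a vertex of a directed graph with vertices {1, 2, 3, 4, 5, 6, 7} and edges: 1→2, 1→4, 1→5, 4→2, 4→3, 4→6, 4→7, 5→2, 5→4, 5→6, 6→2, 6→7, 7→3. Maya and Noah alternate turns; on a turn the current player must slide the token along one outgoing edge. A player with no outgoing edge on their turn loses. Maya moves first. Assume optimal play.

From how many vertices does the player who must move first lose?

Classify positions by backward induction: terminal positions (no move available) are L. From any other position, the mover wins iff some move reaches an L.
Every edge goes from a vertex to one that appears earlier in the order 2, 3, 7, 6, 4, 5, 1, so processing vertices in that order labels each vertex after all of its successors.
2: no outgoing edge → L
3: no outgoing edge → L
7: W (go to 3, an L position)
6: W (go to 2, an L position)
4: W (go to 3, an L position)
5: W (go to 2, an L position)
1: W (go to 2, an L position)
The L vertices are 2, 3; that is 2 in all.

2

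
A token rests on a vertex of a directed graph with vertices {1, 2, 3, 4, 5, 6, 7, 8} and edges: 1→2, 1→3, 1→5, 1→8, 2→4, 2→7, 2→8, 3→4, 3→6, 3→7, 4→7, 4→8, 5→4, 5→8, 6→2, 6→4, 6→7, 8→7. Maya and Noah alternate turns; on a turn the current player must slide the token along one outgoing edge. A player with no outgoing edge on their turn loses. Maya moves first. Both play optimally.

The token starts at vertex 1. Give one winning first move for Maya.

Compute win/loss labels from the base case upward. A position with no move is L. Any other position is W if it can reach an L in one move, else L.
Every edge goes from a vertex to one that appears earlier in the order 7, 8, 4, 2, 5, 6, 3, 1, so processing vertices in that order labels each vertex after all of its successors.
7: no outgoing edge → L
8: W (go to 7, an L position)
4: W (go to 7, an L position)
2: W (go to 7, an L position)
5: L (options 4(W), 8(W) are all W)
6: W (go to 7, an L position)
3: W (go to 7, an L position)
1: W (go to 5, an L position)
From 1, the L positions reachable in one move are: 5.

Move to 5.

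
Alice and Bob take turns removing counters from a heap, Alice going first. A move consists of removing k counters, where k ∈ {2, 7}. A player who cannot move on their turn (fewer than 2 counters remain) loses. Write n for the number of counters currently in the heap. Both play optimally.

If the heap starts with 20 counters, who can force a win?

Label each position W (a win for the player to move) or L (a loss). A position with no legal move is L; any other position is W exactly when some move reaches an L, and L when every move reaches a W.
n=0: no move → L
n=1: no move → L
n=2: can move to 0, which is L ⇒ W
n=3: can move to 1, which is L ⇒ W
n=4: the only move is to 2(W), a W ⇒ L
n=5: the only move is to 3(W), a W ⇒ L
n=6: can move to 4, which is L ⇒ W
n=7: can move to 5, which is L ⇒ W
n=8: can move to 1, which is L ⇒ W
n=9: moves to 7(W), 2(W); every one is W ⇒ L
n=10: moves to 8(W), 3(W); every one is W ⇒ L
n=11: can move to 9, which is L ⇒ W
n=12: can move to 10, which is L ⇒ W
n=13: moves to 11(W), 6(W); every one is W ⇒ L
n=14: moves to 12(W), 7(W); every one is W ⇒ L
n=15: can move to 13, which is L ⇒ W
n=16: can move to 14, which is L ⇒ W
n=17: can move to 10, which is L ⇒ W
n=18: moves to 16(W), 11(W); every one is W ⇒ L
n=19: moves to 17(W), 12(W); every one is W ⇒ L
n=20: can move to 18, which is L ⇒ W
From 20 Alice can remove 2, leaving 18, reaching an L position.

Alice wins.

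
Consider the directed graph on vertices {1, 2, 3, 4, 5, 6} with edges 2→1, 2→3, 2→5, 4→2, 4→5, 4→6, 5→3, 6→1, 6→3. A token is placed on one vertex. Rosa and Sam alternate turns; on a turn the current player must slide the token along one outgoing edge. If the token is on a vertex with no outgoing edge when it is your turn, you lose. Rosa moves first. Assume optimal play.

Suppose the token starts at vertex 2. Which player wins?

Rosa wins.

Classify positions by backward induction: terminal positions (no move available) are L. From any other position, the mover wins iff some move reaches an L.
Every edge goes from a vertex to one that appears earlier in the order 3, 1, 5, 6, 2, 4, so processing vertices in that order labels each vertex after all of its successors.
3: no outgoing edge → L
1: no outgoing edge → L
5: W (go to 3, an L position)
6: W (go to 1, an L position)
2: W (go to 1, an L position)
4: L (options 2(W), 6(W), 5(W) are all W)
The starting position 2 is W: Rosa should move to 1, handing over an L position.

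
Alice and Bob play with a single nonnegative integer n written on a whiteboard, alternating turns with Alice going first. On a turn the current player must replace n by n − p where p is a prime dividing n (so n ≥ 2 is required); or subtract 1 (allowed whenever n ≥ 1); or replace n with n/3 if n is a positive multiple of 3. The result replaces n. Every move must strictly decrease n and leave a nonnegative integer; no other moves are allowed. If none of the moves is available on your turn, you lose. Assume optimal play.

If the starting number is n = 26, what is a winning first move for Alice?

Build the W/L table. Terminal = L. A non-terminal position is W if it has a move to some L; otherwise it is L.
n=0: no move → L
n=1: can move to 0, which is L ⇒ W
n=2: can move to 0, which is L ⇒ W
n=3: can move to 0, which is L ⇒ W
n=4: moves to 2(W), 3(W); every one is W ⇒ L
n=5: can move to 0, which is L ⇒ W
n=6: can move to 4, which is L ⇒ W
n=7: can move to 0, which is L ⇒ W
n=8: moves to 6(W), 7(W); every one is W ⇒ L
n=9: can move to 8, which is L ⇒ W
n=10: can move to 8, which is L ⇒ W
n=11: can move to 0, which is L ⇒ W
n=12: can move to 4, which is L ⇒ W
n=13: can move to 0, which is L ⇒ W
n=14: moves to 7(W), 12(W), 13(W); every one is W ⇒ L
n=15: can move to 14, which is L ⇒ W
n=16: can move to 14, which is L ⇒ W
n=17: can move to 0, which is L ⇒ W
n=18: moves to 6(W), 15(W), 16(W), 17(W); every one is W ⇒ L
n=19: can move to 0, which is L ⇒ W
n=20: can move to 18, which is L ⇒ W
n=21: can move to 14, which is L ⇒ W
n=22: moves to 11(W), 20(W), 21(W); every one is W ⇒ L
n=23: can move to 0, which is L ⇒ W
n=24: can move to 8, which is L ⇒ W
n=25: moves to 20(W), 24(W); every one is W ⇒ L
n=26: can move to 25, which is L ⇒ W
From 26, the L positions reachable in one move are: 25.

Move to 25.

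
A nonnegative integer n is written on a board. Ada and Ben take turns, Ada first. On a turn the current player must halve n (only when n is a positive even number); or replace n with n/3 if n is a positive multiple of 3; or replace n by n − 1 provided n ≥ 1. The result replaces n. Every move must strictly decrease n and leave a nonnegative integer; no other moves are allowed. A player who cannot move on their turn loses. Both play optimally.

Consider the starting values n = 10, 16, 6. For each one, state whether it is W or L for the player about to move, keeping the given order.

Build the W/L table. Terminal = L. A non-terminal position is W if it has a move to some L; otherwise it is L.
n=0: no move → L
n=1: W (go to 0, an L position)
n=2: L (sole option 1(W) is W)
n=3: W (go to 2, an L position)
n=4: W (go to 2, an L position)
n=5: L (sole option 4(W) is W)
n=6: W (go to 2, an L position)
n=7: L (sole option 6(W) is W)
n=8: W (go to 7, an L position)
n=9: L (options 3(W), 8(W) are all W)
n=10: W (go to 5, an L position)
n=11: L (sole option 10(W) is W)
n=12: W (go to 11, an L position)
n=13: L (sole option 12(W) is W)
n=14: W (go to 7, an L position)
n=15: W (go to 5, an L position)
n=16: L (options 8(W), 15(W) are all W)

10: W, 16: L, 6: W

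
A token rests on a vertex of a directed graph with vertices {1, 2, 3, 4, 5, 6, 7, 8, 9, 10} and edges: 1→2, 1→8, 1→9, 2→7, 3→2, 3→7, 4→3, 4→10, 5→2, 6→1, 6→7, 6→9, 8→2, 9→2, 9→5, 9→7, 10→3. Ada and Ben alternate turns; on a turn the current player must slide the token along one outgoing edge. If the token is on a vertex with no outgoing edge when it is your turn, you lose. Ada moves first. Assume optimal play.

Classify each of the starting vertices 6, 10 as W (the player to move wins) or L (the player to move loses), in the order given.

Positions with no move are L. A position that does have a move is losing for the player to move precisely when every available move leads to a winning position for the opponent. Fill in the labels:
Every edge goes from a vertex to one that appears earlier in the order 7, 2, 8, 5, 9, 1, 6, 3, 10, 4, so processing vertices in that order labels each vertex after all of its successors.
7: no outgoing edge → L
2: W (go to 7, an L position)
8: L (sole option 2(W) is W)
5: L (sole option 2(W) is W)
9: W (go to 5, an L position)
1: W (go to 8, an L position)
6: W (go to 7, an L position)
3: W (go to 7, an L position)
10: L (sole option 3(W) is W)
4: W (go to 10, an L position)

6: W, 10: L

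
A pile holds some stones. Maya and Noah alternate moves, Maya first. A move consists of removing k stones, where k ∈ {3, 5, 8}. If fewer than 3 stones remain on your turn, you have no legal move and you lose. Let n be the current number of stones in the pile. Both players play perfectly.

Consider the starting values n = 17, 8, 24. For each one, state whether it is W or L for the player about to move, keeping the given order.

17: W, 8: W, 24: L

Label each position W (a win for the player to move) or L (a loss). A position with no legal move is L; any other position is W exactly when some move reaches an L, and L when every move reaches a W.
n=0: no move → L
n=1: no move → L
n=2: no move → L
n=3: W (go to 0, an L position)
n=4: W (go to 1, an L position)
n=5: W (go to 2, an L position)
n=6: W (go to 1, an L position)
n=7: W (go to 2, an L position)
n=8: W (go to 0, an L position)
n=9: W (go to 1, an L position)
n=10: W (go to 2, an L position)
n=11: L (options 8(W), 6(W), 3(W) are all W)
n=12: L (options 9(W), 7(W), 4(W) are all W)
n=13: L (options 10(W), 8(W), 5(W) are all W)
n=14: W (go to 11, an L position)
n=15: W (go to 12, an L position)
n=16: W (go to 13, an L position)
n=17: W (go to 12, an L position)
n=18: W (go to 13, an L position)
n=19: W (go to 11, an L position)
n=20: W (go to 12, an L position)
n=21: W (go to 13, an L position)
n=22: L (options 19(W), 17(W), 14(W) are all W)
n=23: L (options 20(W), 18(W), 15(W) are all W)
n=24: L (options 21(W), 19(W), 16(W) are all W)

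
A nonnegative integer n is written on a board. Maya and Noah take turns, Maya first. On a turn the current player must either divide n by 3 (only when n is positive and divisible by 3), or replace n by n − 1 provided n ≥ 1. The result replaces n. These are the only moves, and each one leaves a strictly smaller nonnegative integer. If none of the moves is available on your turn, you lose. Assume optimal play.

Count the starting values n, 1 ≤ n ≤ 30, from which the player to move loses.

Classify positions by backward induction: terminal positions (no move available) are L. From any other position, the mover wins iff some move reaches an L.
n=0: no move → L
n=1: W (go to 0, an L position)
n=2: L (sole option 1(W) is W)
n=3: W (go to 2, an L position)
n=4: L (sole option 3(W) is W)
n=5: W (go to 4, an L position)
n=6: W (go to 2, an L position)
n=7: L (sole option 6(W) is W)
n=8: W (go to 7, an L position)
n=9: L (options 3(W), 8(W) are all W)
n=10: W (go to 9, an L position)
n=11: L (sole option 10(W) is W)
n=12: W (go to 4, an L position)
n=13: L (sole option 12(W) is W)
n=14: W (go to 13, an L position)
n=15: L (options 5(W), 14(W) are all W)
n=16: W (go to 15, an L position)
n=17: L (sole option 16(W) is W)
n=18: W (go to 17, an L position)
n=19: L (sole option 18(W) is W)
n=20: W (go to 19, an L position)
n=21: W (go to 7, an L position)
n=22: L (sole option 21(W) is W)
n=23: W (go to 22, an L position)
n=24: L (options 8(W), 23(W) are all W)
n=25: W (go to 24, an L position)
n=26: L (sole option 25(W) is W)
n=27: W (go to 9, an L position)
n=28: L (sole option 27(W) is W)
n=29: W (go to 28, an L position)
n=30: L (options 10(W), 29(W) are all W)
L entries with 1 ≤ n ≤ 30 (n=0 is outside the asked range and is not counted): n = 2, 4, 7, 9, 11, 13, 15, 17, 19, 22, 24, 26, 28, 30; that makes 14.

14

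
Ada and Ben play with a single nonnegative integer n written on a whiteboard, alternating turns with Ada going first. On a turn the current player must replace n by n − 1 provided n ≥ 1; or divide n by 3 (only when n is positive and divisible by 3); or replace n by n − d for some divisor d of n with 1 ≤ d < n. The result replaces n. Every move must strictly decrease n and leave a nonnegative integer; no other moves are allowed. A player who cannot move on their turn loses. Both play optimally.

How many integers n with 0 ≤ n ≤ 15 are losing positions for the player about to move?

7

Classify positions by backward induction: terminal positions (no move available) are L. From any other position, the mover wins iff some move reaches an L.
n=0: no move → L
n=1: →0(L), so W
n=2: →1(W) only, which is W, so L
n=3: →2(L), so W
n=4: →2(L), so W
n=5: →4(W) only, which is W, so L
n=6: →2(L), so W
n=7: →6(W) only, which is W, so L
n=8: →7(L), so W
n=9: →3(W), 6(W), 8(W) — all W, so L
n=10: →5(L), so W
n=11: →10(W) only, which is W, so L
n=12: →9(L), so W
n=13: →12(W) only, which is W, so L
n=14: →7(L), so W
n=15: →5(L), so W
L entries with 0 ≤ n ≤ 15: n = 0, 2, 5, 7, 9, 11, 13; that makes 7.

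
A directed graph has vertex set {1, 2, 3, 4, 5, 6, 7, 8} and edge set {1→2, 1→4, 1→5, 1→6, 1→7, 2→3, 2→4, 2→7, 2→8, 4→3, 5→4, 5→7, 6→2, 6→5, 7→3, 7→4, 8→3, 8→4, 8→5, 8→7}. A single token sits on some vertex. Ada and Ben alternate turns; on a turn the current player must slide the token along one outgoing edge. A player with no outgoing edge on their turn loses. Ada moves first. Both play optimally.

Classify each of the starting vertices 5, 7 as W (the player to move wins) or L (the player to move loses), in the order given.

Compute win/loss labels from the base case upward. A position with no move is L. Any other position is W if it can reach an L in one move, else L.
Every edge goes from a vertex to one that appears earlier in the order 3, 4, 7, 5, 8, 2, 6, 1, so processing vertices in that order labels each vertex after all of its successors.
3: no outgoing edge → L
4: W (go to 3, an L position)
7: W (go to 3, an L position)
5: L (options 7(W), 4(W) are all W)
8: W (go to 5, an L position)
2: W (go to 3, an L position)
6: W (go to 5, an L position)
1: W (go to 5, an L position)

5: L, 7: W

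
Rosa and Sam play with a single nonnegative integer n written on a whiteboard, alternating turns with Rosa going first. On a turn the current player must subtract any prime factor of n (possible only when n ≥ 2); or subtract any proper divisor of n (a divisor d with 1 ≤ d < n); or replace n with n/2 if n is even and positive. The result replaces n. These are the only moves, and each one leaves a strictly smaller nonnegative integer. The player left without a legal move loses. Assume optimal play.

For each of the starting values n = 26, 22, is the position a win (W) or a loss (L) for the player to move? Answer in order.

26: L, 22: W

Work bottom-up. With no move the player to move loses. Otherwise the position is W if at least one move leads to an L position for the opponent, and L if every move leads to a W.
n=0: no move → L
n=1: no move → L
n=2: can move to 0, which is L ⇒ W
n=3: can move to 0, which is L ⇒ W
n=4: moves to 2(W), 3(W); every one is W ⇒ L
n=5: can move to 0, which is L ⇒ W
n=6: can move to 4, which is L ⇒ W
n=7: can move to 0, which is L ⇒ W
n=8: can move to 4, which is L ⇒ W
n=9: moves to 6(W), 8(W); every one is W ⇒ L
n=10: can move to 9, which is L ⇒ W
n=11: can move to 0, which is L ⇒ W
n=12: can move to 9, which is L ⇒ W
n=13: can move to 0, which is L ⇒ W
n=14: moves to 7(W), 12(W), 13(W); every one is W ⇒ L
n=15: can move to 14, which is L ⇒ W
n=16: can move to 14, which is L ⇒ W
n=17: can move to 0, which is L ⇒ W
n=18: can move to 9, which is L ⇒ W
n=19: can move to 0, which is L ⇒ W
n=20: moves to 10(W), 15(W), 16(W), 18(W), 19(W); every one is W ⇒ L
n=21: can move to 14, which is L ⇒ W
n=22: can move to 20, which is L ⇒ W
n=23: can move to 0, which is L ⇒ W
n=24: can move to 20, which is L ⇒ W
n=25: can move to 20, which is L ⇒ W
n=26: moves to 13(W), 24(W), 25(W); every one is W ⇒ L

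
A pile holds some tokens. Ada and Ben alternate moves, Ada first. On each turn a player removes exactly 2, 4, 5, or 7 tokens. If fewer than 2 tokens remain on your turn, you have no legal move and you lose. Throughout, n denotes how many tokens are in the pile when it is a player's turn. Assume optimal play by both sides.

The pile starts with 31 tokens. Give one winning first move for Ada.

Remove 4, leaving 27.

Use the standard recursion: the mover loses at a terminal position; elsewhere, the mover wins exactly when some move hands the opponent an L position.
n=0: no move → L
n=1: no move → L
n=2: →0(L), so W
n=3: →1(L), so W
n=4: →0(L), so W
n=5: →1(L), so W
n=6: →1(L), so W
n=7: →0(L), so W
n=8: →1(L), so W
n=9: →7(W), 5(W), 4(W), 2(W) — all W, so L
n=10: →8(W), 6(W), 5(W), 3(W) — all W, so L
n=11: →9(L), so W
n=12: →10(L), so W
n=13: →9(L), so W
n=14: →10(L), so W
n=15: →10(L), so W
n=16: →9(L), so W
n=17: →10(L), so W
n=18: →16(W), 14(W), 13(W), 11(W) — all W, so L
n=19: →17(W), 15(W), 14(W), 12(W) — all W, so L
n=20: →18(L), so W
n=21: →19(L), so W
n=22: →18(L), so W
n=23: →19(L), so W
n=24: →19(L), so W
n=25: →18(L), so W
n=26: →19(L), so W
n=27: →25(W), 23(W), 22(W), 20(W) — all W, so L
n=28: →26(W), 24(W), 23(W), 21(W) — all W, so L
n=29: →27(L), so W
n=30: →28(L), so W
n=31: →27(L), so W
From 31, the L positions reachable in one move are: 27.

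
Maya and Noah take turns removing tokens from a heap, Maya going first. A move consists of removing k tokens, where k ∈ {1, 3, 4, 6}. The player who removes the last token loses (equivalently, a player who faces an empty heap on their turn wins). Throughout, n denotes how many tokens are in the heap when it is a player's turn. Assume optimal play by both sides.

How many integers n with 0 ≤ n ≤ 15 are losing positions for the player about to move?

5

Compute win/loss labels from the base case upward. A position with no move is W. Any other position is W if it can reach an L in one move, else L.
n=0: no move; the opponent has just taken the last token and therefore loses → W
n=1: only reaches 0(W), which is W → L
n=2: reaches L-position 1 → W
n=3: only reaches 2(W), 0(W), all W → L
n=4: reaches L-position 3 → W
n=5: reaches L-position 1 → W
n=6: reaches L-position 3 → W
n=7: reaches L-position 3 → W
n=8: only reaches 7(W), 5(W), 4(W), 2(W), all W → L
n=9: reaches L-position 8 → W
n=10: only reaches 9(W), 7(W), 6(W), 4(W), all W → L
n=11: reaches L-position 10 → W
n=12: reaches L-position 8 → W
n=13: reaches L-position 10 → W
n=14: reaches L-position 10 → W
n=15: only reaches 14(W), 12(W), 11(W), 9(W), all W → L
L entries with 0 ≤ n ≤ 15: n = 1, 3, 8, 10, 15; that makes 5.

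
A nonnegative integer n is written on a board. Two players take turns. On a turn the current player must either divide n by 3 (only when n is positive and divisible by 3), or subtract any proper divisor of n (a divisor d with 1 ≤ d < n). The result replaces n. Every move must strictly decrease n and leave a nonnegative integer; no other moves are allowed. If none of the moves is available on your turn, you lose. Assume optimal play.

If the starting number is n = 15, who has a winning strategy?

The second player wins.

Build the W/L table. Terminal = L. A non-terminal position is W if it has a move to some L; otherwise it is L.
n=0: no move → L
n=1: no move → L
n=2: reaches L-position 1 → W
n=3: reaches L-position 1 → W
n=4: only reaches 2(W), 3(W), all W → L
n=5: reaches L-position 4 → W
n=6: reaches L-position 4 → W
n=7: only reaches 6(W), which is W → L
n=8: reaches L-position 4 → W
n=9: only reaches 3(W), 6(W), 8(W), all W → L
n=10: reaches L-position 9 → W
n=11: only reaches 10(W), which is W → L
n=12: reaches L-position 4 → W
n=13: only reaches 12(W), which is W → L
n=14: reaches L-position 7 → W
n=15: only reaches 5(W), 10(W), 12(W), 14(W), all W → L
The starting position 15 is L: whatever the player to move does, the opponent receives a W position.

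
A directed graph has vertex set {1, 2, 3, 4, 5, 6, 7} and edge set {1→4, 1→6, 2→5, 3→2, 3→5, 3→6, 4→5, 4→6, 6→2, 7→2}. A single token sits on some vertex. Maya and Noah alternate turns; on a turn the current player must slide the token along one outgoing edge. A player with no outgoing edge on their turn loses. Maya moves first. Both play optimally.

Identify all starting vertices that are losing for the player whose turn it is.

5, 6, 7

Use the standard recursion: the mover loses at a terminal position; elsewhere, the mover wins exactly when some move hands the opponent an L position.
Every edge goes from a vertex to one that appears earlier in the order 5, 2, 6, 3, 4, 1, 7, so processing vertices in that order labels each vertex after all of its successors.
5: no outgoing edge → L
2: can move to 5, which is L ⇒ W
6: the only move is to 2(W), a W ⇒ L
3: can move to 6, which is L ⇒ W
4: can move to 6, which is L ⇒ W
1: can move to 6, which is L ⇒ W
7: the only move is to 2(W), a W ⇒ L
Reading off the rows marked L gives the requested list; there are 3 such vertices.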